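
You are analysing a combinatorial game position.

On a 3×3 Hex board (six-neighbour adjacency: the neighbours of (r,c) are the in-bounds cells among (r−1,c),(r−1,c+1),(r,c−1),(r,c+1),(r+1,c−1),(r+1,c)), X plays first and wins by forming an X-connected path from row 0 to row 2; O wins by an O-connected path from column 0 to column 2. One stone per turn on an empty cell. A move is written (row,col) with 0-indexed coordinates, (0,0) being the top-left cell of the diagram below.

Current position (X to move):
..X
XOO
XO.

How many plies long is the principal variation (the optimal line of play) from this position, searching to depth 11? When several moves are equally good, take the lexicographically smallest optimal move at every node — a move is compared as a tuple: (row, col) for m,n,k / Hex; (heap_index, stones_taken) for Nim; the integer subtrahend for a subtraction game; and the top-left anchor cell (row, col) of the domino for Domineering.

ply 1, X at ..X/XOO/XO. | (0,0)=+1→X.X/XOO/XO.*; (0,1)=+1→.XX/XOO/XO.; (2,2)=+1→..X/XOO/XOX
ply 2: X.X/XOO/XO. is terminal -1 (O); from ..X/XOO/XO. depth 11

PV length from [..X/XOO/XO.]: 1 ply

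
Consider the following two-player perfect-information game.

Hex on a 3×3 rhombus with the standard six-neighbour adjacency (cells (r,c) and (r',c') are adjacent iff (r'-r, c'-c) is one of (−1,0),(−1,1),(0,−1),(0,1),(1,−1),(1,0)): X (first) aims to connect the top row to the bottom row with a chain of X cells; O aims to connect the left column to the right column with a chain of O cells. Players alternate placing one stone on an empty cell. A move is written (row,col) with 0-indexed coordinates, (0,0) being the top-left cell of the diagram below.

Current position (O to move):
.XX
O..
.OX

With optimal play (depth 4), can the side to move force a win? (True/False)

ply 1, O at .XX/O../.OX | (0,0)=-1→OXX/O../.OX; (1,1)=-1→.XX/OO./.OX; (1,2)=+1→.XX/O.O/.OX*; (2,0)=-1→.XX/O../OOX
ply 2, X at .XX/O.O/.OX | (0,0)=-1→XXX/O.O/.OX*; (1,1)=-1→.XX/OXO/.OX; (2,0)=-1→.XX/O.O/XOX
ply 3, O at XXX/O.O/.OX | (1,1)=+1→XXX/OOO/.OX*; (2,0)=+1→XXX/O.O/OOX
ply 4: XXX/OOO/.OX is terminal -1 (X); from .XX/O../.OX depth 4

O winning at [.XX/O../.OX]: True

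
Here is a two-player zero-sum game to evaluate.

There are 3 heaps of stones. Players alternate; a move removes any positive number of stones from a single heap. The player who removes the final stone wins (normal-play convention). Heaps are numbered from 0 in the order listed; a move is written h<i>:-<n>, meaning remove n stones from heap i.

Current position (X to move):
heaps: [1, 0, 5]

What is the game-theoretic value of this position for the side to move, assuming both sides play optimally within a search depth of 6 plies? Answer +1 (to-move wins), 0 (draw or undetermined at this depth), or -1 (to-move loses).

ply 1, X at (1,0,5) | h0:-1=-1→(0,0,5); h2:-1=-1→(1,0,4); h2:-2=-1→(1,0,3); h2:-3=-1→(1,0,2); h2:-4=+1→(1,0,1)*; h2:-5=-1→(1,0,0)
ply 2, O at (1,0,1) | h0:-1=-1→(0,0,1)*; h2:-1=-1→(1,0,0)
ply 3, X at (0,0,1) | h2:-1=+1→(0,0,0)*
ply 4: (0,0,0) is terminal -1 (O); from (1,0,5) depth 6

value((1,0,5), X) = +1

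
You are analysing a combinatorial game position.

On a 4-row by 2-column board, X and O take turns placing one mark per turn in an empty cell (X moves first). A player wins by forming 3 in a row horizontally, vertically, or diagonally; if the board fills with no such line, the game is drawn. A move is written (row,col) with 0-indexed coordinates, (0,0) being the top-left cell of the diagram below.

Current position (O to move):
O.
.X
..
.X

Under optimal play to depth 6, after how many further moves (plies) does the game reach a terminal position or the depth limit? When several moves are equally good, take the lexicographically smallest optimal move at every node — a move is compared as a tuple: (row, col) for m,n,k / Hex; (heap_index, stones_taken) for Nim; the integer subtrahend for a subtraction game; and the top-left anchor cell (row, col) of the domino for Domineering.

PV length from [O./.X/../.X]: 5 plies

ply 1, O at O./.X/../.X | (0,1)=-1→OO/.X/../.X; (1,0)=-1→O./OX/../.X; (2,0)=-1→O./.X/O./.X; (2,1)=+0→O./.X/.O/.X*; (3,0)=-1→O./.X/../OX
ply 2, X at O./.X/.O/.X | (0,1)=+0→OX/.X/.O/.X*; (1,0)=+0→O./XX/.O/.X; (2,0)=+0→O./.X/XO/.X; (3,0)=+0→O./.X/.O/XX
ply 3, O at OX/.X/.O/.X | (1,0)=+0→OX/OX/.O/.X*; (2,0)=+0→OX/.X/OO/.X; (3,0)=+0→OX/.X/.O/OX
ply 4, X at OX/OX/.O/.X | (2,0)=+0→OX/OX/XO/.X*; (3,0)=-1→OX/OX/.O/XX
ply 5, O at OX/OX/XO/.X | (3,0)=+0→OX/OX/XO/OX*
ply 6: OX/OX/XO/OX is terminal +0 (X); from O./.X/../.X depth 6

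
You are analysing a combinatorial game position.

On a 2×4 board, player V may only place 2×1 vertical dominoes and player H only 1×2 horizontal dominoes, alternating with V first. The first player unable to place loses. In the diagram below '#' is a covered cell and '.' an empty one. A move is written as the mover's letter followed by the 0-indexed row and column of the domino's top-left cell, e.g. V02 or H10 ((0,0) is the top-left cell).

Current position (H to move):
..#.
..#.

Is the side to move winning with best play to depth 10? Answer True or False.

H winning at [..#./..#.]: True

[..#./..#.] H move#1: H00:+1/###./..#.*, H10:+1/..#./###.
[###./..#.] V move#2: V03:-1/####/..##*
[####/..##] H move#3: H10:+1/####/####*
[####/####] end (terminal -1, V#4); searched ..#./..#. to 10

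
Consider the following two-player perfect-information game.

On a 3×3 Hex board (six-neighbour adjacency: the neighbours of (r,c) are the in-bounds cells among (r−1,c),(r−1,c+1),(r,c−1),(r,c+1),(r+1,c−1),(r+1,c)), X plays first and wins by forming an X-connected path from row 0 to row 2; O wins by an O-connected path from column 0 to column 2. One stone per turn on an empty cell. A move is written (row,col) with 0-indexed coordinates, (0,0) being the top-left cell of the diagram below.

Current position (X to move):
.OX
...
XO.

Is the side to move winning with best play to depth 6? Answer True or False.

[.OX/.../XO.] X move#1: (0,0):+1/XOX/.../XO.*, (1,0):+1/.OX/X../XO., (1,1):+1/.OX/.X./XO., (1,2):+1/.OX/..X/XO., (2,2):+1/.OX/.../XOX
[XOX/.../XO.] O move#2: (1,0):-1/XOX/O../XO.*, (1,1):-1/XOX/.O./XO., (1,2):-1/XOX/..O/XO., (2,2):-1/XOX/.../XOO
[XOX/O../XO.] X move#3: (1,1):+1/XOX/OX./XO.*, (1,2):+1/XOX/O.X/XO., (2,2):+1/XOX/O../XOX
[XOX/OX./XO.] end (terminal -1, O#4); searched .OX/.../XO. to 6

X winning at [.OX/.../XO.]: True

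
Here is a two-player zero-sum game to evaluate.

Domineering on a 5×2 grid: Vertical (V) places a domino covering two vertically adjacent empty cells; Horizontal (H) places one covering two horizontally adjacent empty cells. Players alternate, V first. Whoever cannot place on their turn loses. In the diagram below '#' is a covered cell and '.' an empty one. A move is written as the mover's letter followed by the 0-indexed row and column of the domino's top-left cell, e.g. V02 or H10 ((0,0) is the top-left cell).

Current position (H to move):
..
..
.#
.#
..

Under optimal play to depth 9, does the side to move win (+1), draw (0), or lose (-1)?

value(../../.#/.#/.., H) = +1

[../../.#/.#/..] H move#1: H00:+1/##/../.#/.#/..*, H10:+1/../##/.#/.#/.., H40:-1/../../.#/.#/##
[##/../.#/.#/..] V move#2: V10:-1/##/#./##/.#/..*, V20:-1/##/../##/##/.., V30:-1/##/../.#/##/#.
[##/#./##/.#/..] H move#3: H40:+1/##/#./##/.#/##*
[##/#./##/.#/##] end (terminal -1, V#4); searched ../../.#/.#/.. to 9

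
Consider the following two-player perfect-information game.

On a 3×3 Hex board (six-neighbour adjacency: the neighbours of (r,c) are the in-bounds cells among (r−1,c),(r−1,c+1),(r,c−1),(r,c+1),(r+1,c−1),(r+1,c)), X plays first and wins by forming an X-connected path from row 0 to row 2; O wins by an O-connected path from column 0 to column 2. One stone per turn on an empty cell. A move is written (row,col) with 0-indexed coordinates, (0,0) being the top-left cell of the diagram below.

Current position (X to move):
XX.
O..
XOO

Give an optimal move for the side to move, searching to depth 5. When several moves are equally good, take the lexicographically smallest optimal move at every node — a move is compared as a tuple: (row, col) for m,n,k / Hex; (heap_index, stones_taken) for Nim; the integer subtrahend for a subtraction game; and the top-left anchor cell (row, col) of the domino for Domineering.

X's best at [XX./O../XOO]: (1,1)

[XX./O../XOO] X move#1: (0,2):-1/XXX/O../XOO, (1,1):+1/XX./OX./XOO*, (1,2):-1/XX./O.X/XOO
[XX./OX./XOO] end (terminal -1, O#2); searched XX./O../XOO to 5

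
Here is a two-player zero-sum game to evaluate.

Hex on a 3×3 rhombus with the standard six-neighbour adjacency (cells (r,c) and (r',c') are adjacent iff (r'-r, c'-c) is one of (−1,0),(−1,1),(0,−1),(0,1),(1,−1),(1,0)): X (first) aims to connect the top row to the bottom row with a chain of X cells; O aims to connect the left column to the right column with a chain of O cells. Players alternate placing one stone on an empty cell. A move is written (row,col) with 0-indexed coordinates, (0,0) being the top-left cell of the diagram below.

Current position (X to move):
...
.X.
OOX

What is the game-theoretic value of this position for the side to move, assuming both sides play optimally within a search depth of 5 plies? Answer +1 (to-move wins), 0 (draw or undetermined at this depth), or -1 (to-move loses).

[.../.X./OOX] X move#1: (0,0):-1/X../.X./OOX, (0,1):-1/.X./.X./OOX, (0,2):-1/..X/.X./OOX, (1,0):-1/.../XX./OOX, (1,2):+1/.../.XX/OOX*
[.../.XX/OOX] O move#2: (0,0):-1/O../.XX/OOX*, (0,1):-1/.O./.XX/OOX, (0,2):-1/..O/.XX/OOX, (1,0):-1/.../OXX/OOX
[O../.XX/OOX] X move#3: (0,1):+1/OX./.XX/OOX*, (0,2):+1/O.X/.XX/OOX, (1,0):+1/O../XXX/OOX
[OX./.XX/OOX] end (terminal -1, O#4); searched .../.X./OOX to 5

value(.../.X./OOX, X) = +1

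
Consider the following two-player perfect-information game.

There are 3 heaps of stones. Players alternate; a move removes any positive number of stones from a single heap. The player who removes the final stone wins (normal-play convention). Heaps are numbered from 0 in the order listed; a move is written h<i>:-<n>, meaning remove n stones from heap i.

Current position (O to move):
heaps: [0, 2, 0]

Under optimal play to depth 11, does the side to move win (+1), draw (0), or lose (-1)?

ply 1, O at (0,2,0) | h1:-1=-1→(0,1,0); h1:-2=+1→(0,0,0)*
ply 2: (0,0,0) is terminal -1 (X); from (0,2,0) depth 11

value((0,2,0), O) = +1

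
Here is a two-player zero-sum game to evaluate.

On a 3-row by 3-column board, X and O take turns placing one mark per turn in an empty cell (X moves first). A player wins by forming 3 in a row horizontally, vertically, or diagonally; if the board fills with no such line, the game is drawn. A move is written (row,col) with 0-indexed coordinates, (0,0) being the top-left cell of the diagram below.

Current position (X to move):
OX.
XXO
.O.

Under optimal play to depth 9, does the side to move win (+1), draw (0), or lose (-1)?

p1 X@[OX./XXO/.O.]: (0,2)[OXX/XXO/.O.]+0* (2,0)[OX./XXO/XO.]+0 (2,2)[OX./XXO/.OX]+0
p2 O@[OXX/XXO/.O.]: (2,0)[OXX/XXO/OO.]+0* (2,2)[OXX/XXO/.OO]-1
p3 X@[OXX/XXO/OO.]: (2,2)[OXX/XXO/OOX]+0*
p4 O@[OXX/XXO/OOX] terminal +0; root [OX./XXO/.O.] d9

value(OX./XXO/.O., X) = 0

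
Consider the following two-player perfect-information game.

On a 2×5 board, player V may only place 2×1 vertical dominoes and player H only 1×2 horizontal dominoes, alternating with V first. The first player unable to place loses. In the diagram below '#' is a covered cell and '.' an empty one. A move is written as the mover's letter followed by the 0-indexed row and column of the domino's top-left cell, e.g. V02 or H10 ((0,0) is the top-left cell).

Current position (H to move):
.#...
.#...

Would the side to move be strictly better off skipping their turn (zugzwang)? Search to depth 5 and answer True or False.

zugzwang(.#.../.#..., H) = False

ply 1, H at .#.../.#... | H02=-1→.###./.#...*; H03=-1→.#.##/.#...; H12=-1→.#.../.###.; H13=-1→.#.../.#.##
ply 2, V at .###./.#... | V00=-1→####./##...; V04=+1→.####/.#..#*
ply 3, H at .####/.#..# | H12=-1→.####/.####*
ply 4, V at .####/.#### | V00=+1→#####/#####*
ply 5: #####/##### is terminal -1 (H); from .#.../.#... depth 5
suppose H passes — search the same position with V to move:
pass> ply 1, V at .#.../.#... | V00=-1→##.../##...; V02=-1→.##../.##..; V03=+1→.#.#./.#.#.*; V04=-1→.#..#/.#..#
pass> ply 2: .#.#./.#.#. is terminal -1 (H); from .#.../.#... depth 5
for H: play -1, pass -1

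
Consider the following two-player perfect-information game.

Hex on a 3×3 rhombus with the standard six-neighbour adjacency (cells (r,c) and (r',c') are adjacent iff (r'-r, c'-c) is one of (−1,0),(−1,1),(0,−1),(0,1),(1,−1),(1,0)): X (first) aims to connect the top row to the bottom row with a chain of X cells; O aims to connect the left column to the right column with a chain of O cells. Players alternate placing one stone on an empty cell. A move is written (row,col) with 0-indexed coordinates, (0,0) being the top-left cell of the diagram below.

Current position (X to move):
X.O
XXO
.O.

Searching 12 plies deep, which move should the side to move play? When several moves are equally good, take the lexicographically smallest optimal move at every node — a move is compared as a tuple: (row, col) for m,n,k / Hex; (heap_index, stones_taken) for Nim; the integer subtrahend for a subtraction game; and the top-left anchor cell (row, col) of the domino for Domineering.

X's best at [X.O/XXO/.O.]: (2,0)

[X.O/XXO/.O.] X move#1: (0,1):-1/XXO/XXO/.O., (2,0):+1/X.O/XXO/XO.*, (2,2):-1/X.O/XXO/.OX
[X.O/XXO/XO.] end (terminal -1, O#2); searched X.O/XXO/.O. to 12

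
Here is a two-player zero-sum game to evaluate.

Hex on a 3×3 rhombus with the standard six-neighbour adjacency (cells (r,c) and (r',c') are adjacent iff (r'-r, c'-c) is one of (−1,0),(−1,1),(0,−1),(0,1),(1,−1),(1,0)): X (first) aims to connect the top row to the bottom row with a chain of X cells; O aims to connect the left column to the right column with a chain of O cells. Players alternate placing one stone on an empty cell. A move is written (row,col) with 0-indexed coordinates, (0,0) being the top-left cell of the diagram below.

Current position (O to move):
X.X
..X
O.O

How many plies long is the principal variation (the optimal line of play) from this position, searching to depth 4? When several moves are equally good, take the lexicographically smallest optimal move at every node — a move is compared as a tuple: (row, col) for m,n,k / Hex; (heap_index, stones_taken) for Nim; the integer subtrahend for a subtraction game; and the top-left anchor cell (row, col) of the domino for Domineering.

PV length from [X.X/..X/O.O]: 1 ply

p1 O@[X.X/..X/O.O]: (0,1)[XOX/..X/O.O]-1 (1,0)[X.X/O.X/O.O]-1 (1,1)[X.X/.OX/O.O]-1 (2,1)[X.X/..X/OOO]+1*
p2 X@[X.X/..X/OOO] terminal -1; root [X.X/..X/O.O] d4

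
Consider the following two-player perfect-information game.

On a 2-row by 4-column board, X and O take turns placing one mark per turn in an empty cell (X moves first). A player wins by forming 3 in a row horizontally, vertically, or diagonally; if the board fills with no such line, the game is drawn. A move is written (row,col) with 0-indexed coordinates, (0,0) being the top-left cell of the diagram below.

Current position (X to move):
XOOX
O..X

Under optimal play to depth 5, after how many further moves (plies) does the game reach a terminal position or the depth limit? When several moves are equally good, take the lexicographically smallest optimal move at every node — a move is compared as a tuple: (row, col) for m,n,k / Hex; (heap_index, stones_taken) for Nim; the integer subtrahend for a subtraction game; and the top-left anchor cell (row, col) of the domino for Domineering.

PV length from [XOOX/O..X]: 2 plies

ply 1, X at XOOX/O..X | (1,1)=+0→XOOX/OX.X*; (1,2)=+0→XOOX/O.XX
ply 2, O at XOOX/OX.X | (1,2)=+0→XOOX/OXOX*
ply 3: XOOX/OXOX is terminal +0 (X); from XOOX/O..X depth 5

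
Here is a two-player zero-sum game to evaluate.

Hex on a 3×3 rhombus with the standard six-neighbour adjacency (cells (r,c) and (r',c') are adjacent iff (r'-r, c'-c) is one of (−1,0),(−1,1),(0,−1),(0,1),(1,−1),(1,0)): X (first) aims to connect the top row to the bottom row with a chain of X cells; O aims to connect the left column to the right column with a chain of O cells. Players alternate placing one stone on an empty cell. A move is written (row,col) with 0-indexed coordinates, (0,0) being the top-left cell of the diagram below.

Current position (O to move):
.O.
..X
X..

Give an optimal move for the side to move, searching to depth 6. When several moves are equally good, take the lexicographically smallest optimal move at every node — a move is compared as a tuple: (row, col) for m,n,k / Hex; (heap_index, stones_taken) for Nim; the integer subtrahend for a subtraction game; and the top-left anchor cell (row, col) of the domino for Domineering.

O's best at [.O./..X/X..]: (0,2)

p1 O@[.O./..X/X..]: (0,0)[OO./..X/X..]-1 (0,2)[.OO/..X/X..]+1* (1,0)[.O./O.X/X..]-1 (1,1)[.O./.OX/X..]-1 (2,1)[.O./..X/XO.]-1 (2,2)[.O./..X/X.O]-1
p2 X@[.OO/..X/X..]: (0,0)[XOO/..X/X..]-1* (1,0)[.OO/X.X/X..]-1 (1,1)[.OO/.XX/X..]-1 (2,1)[.OO/..X/XX.]-1 (2,2)[.OO/..X/X.X]-1
p3 O@[XOO/..X/X..]: (1,0)[XOO/O.X/X..]+1* (1,1)[XOO/.OX/X..]-1 (2,1)[XOO/..X/XO.]-1 (2,2)[XOO/..X/X.O]-1
p4 X@[XOO/O.X/X..] terminal -1; root [.O./..X/X..] d6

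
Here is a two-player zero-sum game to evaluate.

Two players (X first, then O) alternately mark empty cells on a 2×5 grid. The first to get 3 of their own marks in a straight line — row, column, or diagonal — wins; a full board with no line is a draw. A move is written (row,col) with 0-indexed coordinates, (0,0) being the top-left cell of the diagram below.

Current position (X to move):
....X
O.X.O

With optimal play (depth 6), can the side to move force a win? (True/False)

ply 1, X at ....X/O.X.O | (0,0)=+0→X...X/O.X.O*; (0,1)=+0→.X..X/O.X.O; (0,2)=+0→..X.X/O.X.O; (0,3)=+0→...XX/O.X.O; (1,1)=+0→....X/OXX.O; (1,3)=+0→....X/O.XXO
ply 2, O at X...X/O.X.O | (0,1)=+0→XO..X/O.X.O*; (0,2)=+0→X.O.X/O.X.O; (0,3)=+0→X..OX/O.X.O; (1,1)=-1→X...X/OOX.O; (1,3)=-1→X...X/O.XOO
ply 3, X at XO..X/O.X.O | (0,2)=+0→XOX.X/O.X.O*; (0,3)=+0→XO.XX/O.X.O; (1,1)=+0→XO..X/OXX.O; (1,3)=+0→XO..X/O.XXO
ply 4, O at XOX.X/O.X.O | (0,3)=+0→XOXOX/O.X.O*; (1,1)=-1→XOX.X/OOX.O; (1,3)=-1→XOX.X/O.XOO
ply 5, X at XOXOX/O.X.O | (1,1)=+0→XOXOX/OXX.O*; (1,3)=+0→XOXOX/O.XXO
ply 6, O at XOXOX/OXX.O | (1,3)=+0→XOXOX/OXXOO*
ply 7: XOXOX/OXXOO is terminal +0 (X); from ....X/O.X.O depth 6

X winning at [....X/O.X.O]: False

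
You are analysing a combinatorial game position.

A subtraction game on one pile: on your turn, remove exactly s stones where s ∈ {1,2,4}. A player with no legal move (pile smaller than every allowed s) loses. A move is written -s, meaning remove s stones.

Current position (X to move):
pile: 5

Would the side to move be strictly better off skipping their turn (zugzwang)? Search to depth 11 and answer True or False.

zugzwang(5, X) = False

ply 1, X at 5 | -1=-1→4; -2=+1→3*; -4=-1→1
ply 2, O at 3 | -1=-1→2*; -2=-1→1
ply 3, X at 2 | -1=-1→1; -2=+1→0*
ply 4: 0 is terminal -1 (O); from 5 depth 11
pass branch (O moves first from the same position):
  | ply 1, O at 5 | -1=-1→4; -2=+1→3*; -4=-1→1
  | ply 2, X at 3 | -1=-1→2*; -2=-1→1
  | ply 3, O at 2 | -1=-1→1; -2=+1→0*
  | ply 4: 0 is terminal -1 (X); from 5 depth 11
X moving scores +1; X passing scores -1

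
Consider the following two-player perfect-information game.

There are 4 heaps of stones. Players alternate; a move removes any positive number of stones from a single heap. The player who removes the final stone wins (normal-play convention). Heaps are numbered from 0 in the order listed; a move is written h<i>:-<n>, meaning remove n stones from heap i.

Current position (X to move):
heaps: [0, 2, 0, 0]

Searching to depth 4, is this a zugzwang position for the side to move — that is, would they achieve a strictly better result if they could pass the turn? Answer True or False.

zugzwang((0,2,0,0), X) = False

ply 1, X at (0,2,0,0) | h1:-1=-1→(0,1,0,0); h1:-2=+1→(0,0,0,0)*
ply 2: (0,0,0,0) is terminal -1 (O); from (0,2,0,0) depth 4
suppose X passes — search the same position with O to move:
pass> ply 1, O at (0,2,0,0) | h1:-1=-1→(0,1,0,0); h1:-2=+1→(0,0,0,0)*
pass> ply 2: (0,0,0,0) is terminal -1 (X); from (0,2,0,0) depth 4
for X: play +1, pass -1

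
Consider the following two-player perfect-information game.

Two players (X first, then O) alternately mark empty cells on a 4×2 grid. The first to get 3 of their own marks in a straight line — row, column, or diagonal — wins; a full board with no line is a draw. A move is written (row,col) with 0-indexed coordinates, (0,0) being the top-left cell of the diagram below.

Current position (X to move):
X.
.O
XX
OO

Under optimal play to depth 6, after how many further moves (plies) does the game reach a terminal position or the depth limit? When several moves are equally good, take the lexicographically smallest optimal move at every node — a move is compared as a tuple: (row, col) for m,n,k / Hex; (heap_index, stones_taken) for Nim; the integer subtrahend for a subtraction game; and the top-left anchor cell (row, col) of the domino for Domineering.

[X./.O/XX/OO] X move#1: (0,1):+0/XX/.O/XX/OO, (1,0):+1/X./XO/XX/OO*
[X./XO/XX/OO] end (terminal -1, O#2); searched X./.O/XX/OO to 6

PV length from [X./.O/XX/OO]: 1 ply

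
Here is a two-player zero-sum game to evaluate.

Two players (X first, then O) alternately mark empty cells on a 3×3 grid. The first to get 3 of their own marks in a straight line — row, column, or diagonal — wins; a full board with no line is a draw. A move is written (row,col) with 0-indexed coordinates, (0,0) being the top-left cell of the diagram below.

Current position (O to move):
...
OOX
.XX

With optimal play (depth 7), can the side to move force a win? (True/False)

O winning at [.../OOX/.XX]: False

ply 1, O at .../OOX/.XX | (0,0)=-1→O../OOX/.XX*; (0,1)=-1→.O./OOX/.XX; (0,2)=-1→..O/OOX/.XX; (2,0)=-1→.../OOX/OXX
ply 2, X at O../OOX/.XX | (0,1)=-1→OX./OOX/.XX; (0,2)=+1→O.X/OOX/.XX*; (2,0)=+1→O../OOX/XXX
ply 3: O.X/OOX/.XX is terminal -1 (O); from .../OOX/.XX depth 7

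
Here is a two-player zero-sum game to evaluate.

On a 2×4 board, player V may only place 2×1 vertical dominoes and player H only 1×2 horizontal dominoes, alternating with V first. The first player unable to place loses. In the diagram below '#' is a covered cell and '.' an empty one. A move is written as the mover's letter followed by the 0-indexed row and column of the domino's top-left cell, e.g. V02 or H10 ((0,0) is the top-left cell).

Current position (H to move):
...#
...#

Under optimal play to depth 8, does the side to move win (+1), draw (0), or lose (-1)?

value(...#/...#, H) = +1

ply 1, H at ...#/...# | H00=+1→##.#/...#*; H01=+1→.###/...#; H10=+1→...#/##.#; H11=+1→...#/.###
ply 2, V at ##.#/...# | V02=-1→####/..##*
ply 3, H at ####/..## | H10=+1→####/####*
ply 4: ####/#### is terminal -1 (V); from ...#/...# depth 8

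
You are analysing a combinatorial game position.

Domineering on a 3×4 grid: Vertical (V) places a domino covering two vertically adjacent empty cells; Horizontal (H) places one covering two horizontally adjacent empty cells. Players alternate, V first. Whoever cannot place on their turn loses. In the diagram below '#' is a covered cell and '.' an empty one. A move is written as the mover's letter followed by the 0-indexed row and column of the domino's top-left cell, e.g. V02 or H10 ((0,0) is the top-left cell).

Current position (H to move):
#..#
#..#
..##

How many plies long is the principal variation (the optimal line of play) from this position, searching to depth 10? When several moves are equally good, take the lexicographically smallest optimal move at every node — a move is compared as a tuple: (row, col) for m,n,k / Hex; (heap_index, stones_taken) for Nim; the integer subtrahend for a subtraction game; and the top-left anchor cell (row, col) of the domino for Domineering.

PV length from [#..#/#..#/..##]: 1 ply

ply 1, H at #..#/#..#/..## | H01=-1→####/#..#/..##; H11=+1→#..#/####/..##*; H20=-1→#..#/#..#/####
ply 2: #..#/####/..## is terminal -1 (V); from #..#/#..#/..## depth 10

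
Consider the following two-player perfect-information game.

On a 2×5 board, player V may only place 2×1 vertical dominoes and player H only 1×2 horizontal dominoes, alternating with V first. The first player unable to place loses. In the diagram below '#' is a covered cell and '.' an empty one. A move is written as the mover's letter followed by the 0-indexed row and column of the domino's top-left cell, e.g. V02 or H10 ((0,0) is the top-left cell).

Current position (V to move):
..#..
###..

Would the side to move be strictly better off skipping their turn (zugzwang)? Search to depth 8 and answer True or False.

zugzwang(..#../###.., V) = False

p1 V@[..#../###..]: V03[..##./####.]+1* V04[..#.#/###.#]+1
p2 H@[..##./####.]: H00[####./####.]-1*
p3 V@[####./####.]: V04[#####/#####]+1*
p4 H@[#####/#####] terminal -1; root [..#../###..] d8
suppose V passes — search the same position with H to move:
pass> p1 H@[..#../###..]: H00[###../###..]-1 H03[..###/###..]+1* H13[..#../#####]+1
pass> p2 V@[..###/###..] terminal -1; root [..#../###..] d8
for V: play +1, pass -1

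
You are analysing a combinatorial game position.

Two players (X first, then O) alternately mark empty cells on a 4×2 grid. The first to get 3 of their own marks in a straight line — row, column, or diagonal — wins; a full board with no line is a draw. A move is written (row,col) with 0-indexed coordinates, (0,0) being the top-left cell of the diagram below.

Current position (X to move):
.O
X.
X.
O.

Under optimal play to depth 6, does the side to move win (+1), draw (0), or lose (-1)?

value(.O/X./X./O., X) = +1

ply 1, X at .O/X./X./O. | (0,0)=+1→XO/X./X./O.*; (1,1)=+0→.O/XX/X./O.; (2,1)=+0→.O/X./XX/O.; (3,1)=+0→.O/X./X./OX
ply 2: XO/X./X./O. is terminal -1 (O); from .O/X./X./O. depth 6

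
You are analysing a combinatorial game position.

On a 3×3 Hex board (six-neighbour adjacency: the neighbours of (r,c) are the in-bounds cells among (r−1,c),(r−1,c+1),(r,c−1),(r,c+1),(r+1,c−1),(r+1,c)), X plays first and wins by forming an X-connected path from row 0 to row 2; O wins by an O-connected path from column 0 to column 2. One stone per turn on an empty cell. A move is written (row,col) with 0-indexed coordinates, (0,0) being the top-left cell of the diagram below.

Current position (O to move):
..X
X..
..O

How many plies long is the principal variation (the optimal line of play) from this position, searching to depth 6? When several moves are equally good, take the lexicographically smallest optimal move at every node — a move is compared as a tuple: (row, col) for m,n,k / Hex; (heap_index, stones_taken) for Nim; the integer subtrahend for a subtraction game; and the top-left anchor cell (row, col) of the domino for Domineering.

PV length from [..X/X../..O]: 6 plies

[..X/X../..O] O move#1: (0,0):-1/O.X/X../..O*, (0,1):-1/.OX/X../..O, (1,1):-1/..X/XO./..O, (1,2):-1/..X/X.O/..O, (2,0):-1/..X/X../O.O, (2,1):-1/..X/X../.OO
[O.X/X../..O] X move#2: (0,1):+1/OXX/X../..O*, (1,1):+1/O.X/XX./..O, (1,2):+1/O.X/X.X/..O, (2,0):+1/O.X/X../X.O, (2,1):+1/O.X/X../.XO
[OXX/X../..O] O move#3: (1,1):-1/OXX/XO./..O*, (1,2):-1/OXX/X.O/..O, (2,0):-1/OXX/X../O.O, (2,1):-1/OXX/X../.OO
[OXX/XO./..O] X move#4: (1,2):+1/OXX/XOX/..O*, (2,0):+1/OXX/XO./X.O, (2,1):+1/OXX/XO./.XO
[OXX/XOX/..O] O move#5: (2,0):-1/OXX/XOX/O.O*, (2,1):-1/OXX/XOX/.OO
[OXX/XOX/O.O] X move#6: (2,1):+1/OXX/XOX/OXO*
[OXX/XOX/OXO] end (terminal -1, O#7); searched ..X/X../..O to 6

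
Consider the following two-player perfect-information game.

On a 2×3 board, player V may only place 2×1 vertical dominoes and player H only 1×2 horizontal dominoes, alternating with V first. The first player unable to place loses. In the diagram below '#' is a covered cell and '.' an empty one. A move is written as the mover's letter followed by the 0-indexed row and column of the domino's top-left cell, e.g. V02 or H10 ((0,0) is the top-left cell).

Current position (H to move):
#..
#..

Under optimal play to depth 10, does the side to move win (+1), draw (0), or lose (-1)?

value(#../#.., H) = +1

ply 1, H at #../#.. | H01=+1→###/#..*; H11=+1→#../###
ply 2: ###/#.. is terminal -1 (V); from #../#.. depth 10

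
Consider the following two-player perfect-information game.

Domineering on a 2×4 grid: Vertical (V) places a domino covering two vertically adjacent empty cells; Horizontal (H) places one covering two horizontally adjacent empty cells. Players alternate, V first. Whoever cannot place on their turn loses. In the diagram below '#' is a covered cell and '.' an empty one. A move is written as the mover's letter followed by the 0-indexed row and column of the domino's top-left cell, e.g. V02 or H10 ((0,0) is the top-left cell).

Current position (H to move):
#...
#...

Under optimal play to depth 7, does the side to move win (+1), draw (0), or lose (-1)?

value(#.../#..., H) = +1

p1 H@[#.../#...]: H01[###./#...]+1* H02[#.##/#...]+1 H11[#.../###.]+1 H12[#.../#.##]+1
p2 V@[###./#...]: V03[####/#..#]-1*
p3 H@[####/#..#]: H11[####/####]+1*
p4 V@[####/####] terminal -1; root [#.../#...] d7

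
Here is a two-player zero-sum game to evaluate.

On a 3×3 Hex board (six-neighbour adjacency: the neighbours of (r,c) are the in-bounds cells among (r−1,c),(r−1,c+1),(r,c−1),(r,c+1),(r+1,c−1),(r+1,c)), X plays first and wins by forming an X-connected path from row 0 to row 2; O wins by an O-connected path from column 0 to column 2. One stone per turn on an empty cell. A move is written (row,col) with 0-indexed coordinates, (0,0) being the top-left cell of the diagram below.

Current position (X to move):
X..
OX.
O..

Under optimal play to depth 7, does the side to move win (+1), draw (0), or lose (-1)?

value(X../OX./O.., X) = +1

p1 X@[X../OX./O..]: (0,1)[XX./OX./O..]-1 (0,2)[X.X/OX./O..]-1 (1,2)[X../OXX/O..]+1* (2,1)[X../OX./OX.]+1 (2,2)[X../OX./O.X]+1
p2 O@[X../OXX/O..]: (0,1)[XO./OXX/O..]-1* (0,2)[X.O/OXX/O..]-1 (2,1)[X../OXX/OO.]-1 (2,2)[X../OXX/O.O]-1
p3 X@[XO./OXX/O..]: (0,2)[XOX/OXX/O..]+1* (2,1)[XO./OXX/OX.]-1 (2,2)[XO./OXX/O.X]-1
p4 O@[XOX/OXX/O..]: (2,1)[XOX/OXX/OO.]-1* (2,2)[XOX/OXX/O.O]-1
p5 X@[XOX/OXX/OO.]: (2,2)[XOX/OXX/OOX]+1*
p6 O@[XOX/OXX/OOX] terminal -1; root [X../OX./O..] d7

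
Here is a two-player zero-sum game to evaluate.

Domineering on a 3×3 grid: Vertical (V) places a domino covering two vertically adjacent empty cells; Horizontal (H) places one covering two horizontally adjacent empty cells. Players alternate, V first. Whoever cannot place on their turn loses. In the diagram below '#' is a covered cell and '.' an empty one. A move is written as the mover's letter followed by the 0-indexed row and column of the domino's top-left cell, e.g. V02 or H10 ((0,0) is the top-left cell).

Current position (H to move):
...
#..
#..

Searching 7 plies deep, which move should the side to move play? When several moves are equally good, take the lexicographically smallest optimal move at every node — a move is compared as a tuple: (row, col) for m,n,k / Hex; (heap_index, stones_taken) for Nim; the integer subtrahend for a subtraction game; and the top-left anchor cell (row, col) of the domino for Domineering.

H's best at [.../#../#..]: H11

p1 H@[.../#../#..]: H00[##./#../#..]-1 H01[.##/#../#..]-1 H11[.../###/#..]+1* H21[.../#../###]-1
p2 V@[.../###/#..] terminal -1; root [.../#../#..] d7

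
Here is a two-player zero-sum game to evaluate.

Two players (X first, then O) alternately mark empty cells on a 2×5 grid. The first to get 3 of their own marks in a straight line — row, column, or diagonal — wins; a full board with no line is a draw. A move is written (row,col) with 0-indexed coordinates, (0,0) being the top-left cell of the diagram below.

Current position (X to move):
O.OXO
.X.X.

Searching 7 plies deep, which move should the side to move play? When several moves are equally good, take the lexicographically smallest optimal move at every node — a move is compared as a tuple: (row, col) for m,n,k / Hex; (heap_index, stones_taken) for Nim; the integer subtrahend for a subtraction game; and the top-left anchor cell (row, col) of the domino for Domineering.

p1 X@[O.OXO/.X.X.]: (0,1)[OXOXO/.X.X.]+0 (1,0)[O.OXO/XX.X.]-1 (1,2)[O.OXO/.XXX.]+1* (1,4)[O.OXO/.X.XX]-1
p2 O@[O.OXO/.XXX.] terminal -1; root [O.OXO/.X.X.] d7

X's best at [O.OXO/.X.X.]: (1,2)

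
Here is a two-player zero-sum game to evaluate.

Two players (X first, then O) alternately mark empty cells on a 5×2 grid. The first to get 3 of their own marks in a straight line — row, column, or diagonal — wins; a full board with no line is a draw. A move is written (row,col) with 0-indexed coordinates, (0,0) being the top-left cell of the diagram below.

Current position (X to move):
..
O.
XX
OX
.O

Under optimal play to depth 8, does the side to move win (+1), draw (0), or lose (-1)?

p1 X@[../O./XX/OX/.O]: (0,0)[X./O./XX/OX/.O]+0 (0,1)[.X/O./XX/OX/.O]+0 (1,1)[../OX/XX/OX/.O]+1* (4,0)[../O./XX/OX/XO]+0
p2 O@[../OX/XX/OX/.O] terminal -1; root [../O./XX/OX/.O] d8

value(../O./XX/OX/.O, X) = +1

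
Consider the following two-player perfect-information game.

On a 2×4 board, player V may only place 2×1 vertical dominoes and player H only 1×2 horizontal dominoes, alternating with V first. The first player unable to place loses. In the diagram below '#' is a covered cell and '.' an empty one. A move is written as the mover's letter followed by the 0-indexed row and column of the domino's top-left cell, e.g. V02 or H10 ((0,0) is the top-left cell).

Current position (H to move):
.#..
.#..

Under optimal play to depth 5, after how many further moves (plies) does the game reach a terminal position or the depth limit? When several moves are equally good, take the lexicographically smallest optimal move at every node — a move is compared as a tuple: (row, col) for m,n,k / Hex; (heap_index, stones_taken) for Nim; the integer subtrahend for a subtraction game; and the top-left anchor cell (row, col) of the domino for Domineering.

PV length from [.#../.#..]: 3 plies

p1 H@[.#../.#..]: H02[.###/.#..]+1* H12[.#../.###]+1
p2 V@[.###/.#..]: V00[####/##..]-1*
p3 H@[####/##..]: H12[####/####]+1*
p4 V@[####/####] terminal -1; root [.#../.#..] d5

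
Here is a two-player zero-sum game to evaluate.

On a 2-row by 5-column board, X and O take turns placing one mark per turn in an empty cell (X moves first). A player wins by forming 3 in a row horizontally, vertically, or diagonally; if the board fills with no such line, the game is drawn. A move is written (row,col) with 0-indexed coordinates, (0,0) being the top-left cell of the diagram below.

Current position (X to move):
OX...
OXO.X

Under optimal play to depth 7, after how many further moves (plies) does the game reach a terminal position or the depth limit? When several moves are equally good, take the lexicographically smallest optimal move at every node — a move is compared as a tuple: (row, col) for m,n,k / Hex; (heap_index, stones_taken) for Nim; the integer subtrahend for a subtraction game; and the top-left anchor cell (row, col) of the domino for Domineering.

PV length from [OX.../OXO.X]: 4 plies

ply 1, X at OX.../OXO.X | (0,2)=+0→OXX../OXO.X*; (0,3)=+0→OX.X./OXO.X; (0,4)=+0→OX..X/OXO.X; (1,3)=+0→OX.../OXOXX
ply 2, O at OXX../OXO.X | (0,3)=+0→OXXO./OXO.X*; (0,4)=-1→OXX.O/OXO.X; (1,3)=-1→OXX../OXOOX
ply 3, X at OXXO./OXO.X | (0,4)=+0→OXXOX/OXO.X*; (1,3)=+0→OXXO./OXOXX
ply 4, O at OXXOX/OXO.X | (1,3)=+0→OXXOX/OXOOX*
ply 5: OXXOX/OXOOX is terminal +0 (X); from OX.../OXO.X depth 7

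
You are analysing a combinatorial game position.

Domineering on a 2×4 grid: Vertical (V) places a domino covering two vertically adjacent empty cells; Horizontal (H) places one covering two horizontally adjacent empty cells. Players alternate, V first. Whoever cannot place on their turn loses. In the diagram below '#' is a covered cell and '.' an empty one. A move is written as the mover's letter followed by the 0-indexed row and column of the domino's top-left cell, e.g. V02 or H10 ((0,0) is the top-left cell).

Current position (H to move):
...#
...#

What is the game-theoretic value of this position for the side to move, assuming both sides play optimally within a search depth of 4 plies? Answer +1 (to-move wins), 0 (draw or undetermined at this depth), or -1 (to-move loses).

value(...#/...#, H) = +1

ply 1, H at ...#/...# | H00=+1→##.#/...#*; H01=+1→.###/...#; H10=+1→...#/##.#; H11=+1→...#/.###
ply 2, V at ##.#/...# | V02=-1→####/..##*
ply 3, H at ####/..## | H10=+1→####/####*
ply 4: ####/#### is terminal -1 (V); from ...#/...# depth 4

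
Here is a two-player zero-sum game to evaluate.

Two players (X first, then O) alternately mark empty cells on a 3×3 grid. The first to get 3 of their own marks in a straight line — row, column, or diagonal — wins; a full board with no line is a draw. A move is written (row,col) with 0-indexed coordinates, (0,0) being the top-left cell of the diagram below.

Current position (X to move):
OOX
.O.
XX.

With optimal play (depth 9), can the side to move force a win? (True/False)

p1 X@[OOX/.O./XX.]: (1,0)[OOX/XO./XX.]-1 (1,2)[OOX/.OX/XX.]-1 (2,2)[OOX/.O./XXX]+1*
p2 O@[OOX/.O./XXX] terminal -1; root [OOX/.O./XX.] d9

X winning at [OOX/.O./XX.]: True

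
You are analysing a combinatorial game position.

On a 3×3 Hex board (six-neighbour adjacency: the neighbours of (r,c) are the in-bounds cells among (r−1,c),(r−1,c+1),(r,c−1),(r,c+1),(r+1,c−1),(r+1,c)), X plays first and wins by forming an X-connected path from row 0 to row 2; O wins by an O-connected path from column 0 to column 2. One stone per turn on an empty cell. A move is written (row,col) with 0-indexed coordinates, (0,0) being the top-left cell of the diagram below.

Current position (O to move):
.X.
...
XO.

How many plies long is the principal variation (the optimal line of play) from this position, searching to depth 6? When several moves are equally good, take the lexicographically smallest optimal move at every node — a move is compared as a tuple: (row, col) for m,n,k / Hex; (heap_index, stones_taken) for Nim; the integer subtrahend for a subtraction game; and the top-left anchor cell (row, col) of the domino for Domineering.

PV length from [.X./.../XO.]: 4 plies

[.X./.../XO.] O move#1: (0,0):-1/OX./.../XO.*, (0,2):-1/.XO/.../XO., (1,0):-1/.X./O../XO., (1,1):-1/.X./.O./XO., (1,2):-1/.X./..O/XO., (2,2):-1/.X./.../XOO
[OX./.../XO.] X move#2: (0,2):+1/OXX/.../XO.*, (1,0):+1/OX./X../XO., (1,1):+1/OX./.X./XO., (1,2):+1/OX./..X/XO., (2,2):+1/OX./.../XOX
[OXX/.../XO.] O move#3: (1,0):-1/OXX/O../XO.*, (1,1):-1/OXX/.O./XO., (1,2):-1/OXX/..O/XO., (2,2):-1/OXX/.../XOO
[OXX/O../XO.] X move#4: (1,1):+1/OXX/OX./XO.*, (1,2):+1/OXX/O.X/XO., (2,2):+1/OXX/O../XOX
[OXX/OX./XO.] end (terminal -1, O#5); searched .X./.../XO. to 6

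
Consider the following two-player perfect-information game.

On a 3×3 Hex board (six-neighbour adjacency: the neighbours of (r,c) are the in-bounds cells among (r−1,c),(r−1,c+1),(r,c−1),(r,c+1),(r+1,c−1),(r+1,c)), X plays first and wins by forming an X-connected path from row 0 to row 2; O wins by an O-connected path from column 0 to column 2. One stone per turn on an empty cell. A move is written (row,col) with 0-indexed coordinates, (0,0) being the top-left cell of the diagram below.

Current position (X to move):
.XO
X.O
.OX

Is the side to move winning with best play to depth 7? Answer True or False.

ply 1, X at .XO/X.O/.OX | (0,0)=-1→XXO/X.O/.OX; (1,1)=-1→.XO/XXO/.OX; (2,0)=+1→.XO/X.O/XOX*
ply 2: .XO/X.O/XOX is terminal -1 (O); from .XO/X.O/.OX depth 7

X winning at [.XO/X.O/.OX]: True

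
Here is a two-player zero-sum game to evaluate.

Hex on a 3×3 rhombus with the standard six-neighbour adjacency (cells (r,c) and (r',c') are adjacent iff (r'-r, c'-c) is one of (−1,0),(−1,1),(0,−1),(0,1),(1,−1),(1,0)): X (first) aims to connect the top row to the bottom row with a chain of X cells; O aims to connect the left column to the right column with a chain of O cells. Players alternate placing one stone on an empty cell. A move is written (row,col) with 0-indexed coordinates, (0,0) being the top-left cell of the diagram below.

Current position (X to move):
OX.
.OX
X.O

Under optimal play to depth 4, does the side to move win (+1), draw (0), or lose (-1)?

p1 X@[OX./.OX/X.O]: (0,2)[OXX/.OX/X.O]+1* (1,0)[OX./XOX/X.O]+1 (2,1)[OX./.OX/XXO]+1
p2 O@[OXX/.OX/X.O]: (1,0)[OXX/OOX/X.O]-1* (2,1)[OXX/.OX/XOO]-1
p3 X@[OXX/OOX/X.O]: (2,1)[OXX/OOX/XXO]+1*
p4 O@[OXX/OOX/XXO] terminal -1; root [OX./.OX/X.O] d4

value(OX./.OX/X.O, X) = +1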